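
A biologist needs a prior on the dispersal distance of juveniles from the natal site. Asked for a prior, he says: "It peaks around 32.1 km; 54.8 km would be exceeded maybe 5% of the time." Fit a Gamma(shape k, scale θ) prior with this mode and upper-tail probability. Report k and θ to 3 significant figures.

Gamma(k,θ) with k>1 has mode (k−1)θ, so θ = 32.1/(k−1).
Need P(X < 54.8) = 0.95 with θ tied to k this way. Start at k = 2, θ = 32.1: P(X<54.8) ≈ 0.509.
Too low — raise k to concentrate. Iterating converges to k ≈ 10.8.
Then θ = 32.1/(10.8−1) ≈ 3.29.

k ≈ 10.8, θ ≈ 3.29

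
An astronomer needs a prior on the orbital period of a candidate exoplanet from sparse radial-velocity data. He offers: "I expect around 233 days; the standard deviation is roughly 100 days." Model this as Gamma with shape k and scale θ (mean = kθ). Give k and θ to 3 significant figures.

k ≈ 5.43, θ ≈ 42.9

For Gamma(k, scale θ): mean = kθ, variance = kθ², so CV = 1/√k.
CV = SD/mean = 100/233 = 0.4292, hence k = 1/CV² = 5.43.
Then θ = mean/k = 233/5.43 = 42.9.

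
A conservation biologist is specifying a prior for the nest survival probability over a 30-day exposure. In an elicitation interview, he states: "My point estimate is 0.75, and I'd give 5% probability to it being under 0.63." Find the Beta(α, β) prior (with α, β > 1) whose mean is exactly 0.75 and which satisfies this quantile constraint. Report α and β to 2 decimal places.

With mean 0.75 fixed, write α = 0.75s, β = 0.25s where s = α+β.
Need P(θ < 0.63) = 0.05 under Beta(0.75s, 0.25s). Normal approximation: (q−m)/√(m(1−m)/s) ≈ z_{0.05} = -1.64, so s ≈ 0.75·0.25·(-1.64)²/(0.63−0.75)² = 35.2.
At s = 35.2: P(θ<0.63) ≈ 0.058. Adjusting to match 0.05 gives s ≈ 38.82.
So α = 0.75·38.82 ≈ 29.11, β = 0.25·38.82 ≈ 9.70.

α ≈ 29.11, β ≈ 9.70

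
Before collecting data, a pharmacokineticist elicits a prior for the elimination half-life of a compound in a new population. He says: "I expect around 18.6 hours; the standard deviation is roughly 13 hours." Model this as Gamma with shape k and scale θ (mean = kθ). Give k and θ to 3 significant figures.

For Gamma(k, scale θ): mean = kθ, variance = kθ², so CV = 1/√k.
CV = SD/mean = 13/18.6 = 0.6989, hence k = 1/CV² = 2.05.
Then θ = mean/k = 18.6/2.05 = 9.09.

k ≈ 2.05, θ ≈ 9.09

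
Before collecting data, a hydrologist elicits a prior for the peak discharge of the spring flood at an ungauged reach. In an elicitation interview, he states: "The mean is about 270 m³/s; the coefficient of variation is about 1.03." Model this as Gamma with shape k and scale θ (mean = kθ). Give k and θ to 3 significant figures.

k ≈ 0.943, θ ≈ 286

For Gamma(k, scale θ): mean = kθ, variance = kθ², so CV = 1/√k.
CV = 1.03, hence k = 1/CV² = 0.943.
Then θ = mean/k = 270/0.943 = 286.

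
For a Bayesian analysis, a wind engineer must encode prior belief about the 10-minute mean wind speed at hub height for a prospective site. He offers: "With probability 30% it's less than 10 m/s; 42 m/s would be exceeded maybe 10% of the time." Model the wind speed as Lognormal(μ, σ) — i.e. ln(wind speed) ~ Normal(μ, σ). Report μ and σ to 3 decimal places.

μ ≈ 2.719, σ ≈ 0.795

If T ~ Lognormal(μ,σ) then ln T ~ Normal(μ,σ), so the p-quantile of ln T is μ + z_p·σ.
ln(10) = 2.303 and ln(42) = 3.738; z_{0.3} = -0.5244, z_{0.9} = 1.282.
σ = (3.738 − 2.303)/(1.282 − (-0.5244)) = 0.795.
μ = 2.303 − (-0.5244)·0.795 = 2.719.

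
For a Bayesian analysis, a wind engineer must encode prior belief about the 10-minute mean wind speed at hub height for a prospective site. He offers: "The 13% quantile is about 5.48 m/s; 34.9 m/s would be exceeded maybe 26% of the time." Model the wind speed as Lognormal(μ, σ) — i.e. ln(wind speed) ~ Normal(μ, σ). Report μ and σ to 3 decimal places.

If T ~ Lognormal(μ,σ) then ln T ~ Normal(μ,σ), so the p-quantile of ln T is μ + z_p·σ.
ln(5.48) = 1.701 and ln(34.9) = 3.552; z_{0.13} = -1.126, z_{0.74} = 0.6433.
σ = (3.552 − 1.701)/(0.6433 − (-1.126)) = 1.046.
μ = 1.701 − (-1.126)·1.046 = 2.879.

μ ≈ 2.879, σ ≈ 1.046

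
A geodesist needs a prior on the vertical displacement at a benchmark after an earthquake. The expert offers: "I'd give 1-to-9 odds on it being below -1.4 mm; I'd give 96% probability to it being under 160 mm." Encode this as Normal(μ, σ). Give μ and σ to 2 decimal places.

The p-quantile of Normal(μ,σ) is μ + z_p·σ, with z_{0.1} = -1.282 and z_{0.96} = 1.751.
Eliminate σ: μ = (z₂·x₁ − z₁·x₂)/(z₂ − z₁) = (1.751·-1.4 − (-1.282)·160)/3.032 = 66.81.
Then σ = (x₂ − x₁)/(z₂ − z₁) = (160 − -1.4)/3.032 = 53.23.

μ = 66.81, σ = 53.23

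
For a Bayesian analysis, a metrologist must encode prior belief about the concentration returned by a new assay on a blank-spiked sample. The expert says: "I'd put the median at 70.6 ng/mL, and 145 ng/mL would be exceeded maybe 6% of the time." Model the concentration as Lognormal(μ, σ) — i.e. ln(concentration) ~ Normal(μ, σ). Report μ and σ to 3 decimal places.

μ ≈ 4.257, σ ≈ 0.463

If T ~ Lognormal(μ,σ) then ln T ~ Normal(μ,σ), so the p-quantile of ln T is μ + z_p·σ.
ln(70.6) = 4.257 and ln(145) = 4.977; z_{0.5} = 0, z_{0.94} = 1.555.
σ = (4.977 − 4.257)/(1.555 − (0)) = 0.463.
μ = 4.257 − (0)·0.463 = 4.257.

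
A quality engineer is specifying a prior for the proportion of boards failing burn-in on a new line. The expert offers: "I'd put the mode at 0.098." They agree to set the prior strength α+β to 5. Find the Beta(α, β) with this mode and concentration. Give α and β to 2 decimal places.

α = 1.29, β = 3.71

For α,β > 1 the Beta mode is (α−1)/(α+β−2). With α+β = 5, the mode is (α−1)/3.
Set (α−1)/3 = 0.098 → α = 1 + 0.098·3 = 1.29.
β = 5 − α = 3.71.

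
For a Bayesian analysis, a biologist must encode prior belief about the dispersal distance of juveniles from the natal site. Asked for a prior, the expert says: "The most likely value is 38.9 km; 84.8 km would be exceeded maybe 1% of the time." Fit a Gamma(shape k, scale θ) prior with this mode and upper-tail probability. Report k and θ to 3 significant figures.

Gamma(k,θ) with k>1 has mode (k−1)θ, so θ = 38.9/(k−1).
Need P(X < 84.8) = 0.99 with θ tied to k this way. Start at k = 2, θ = 38.9: P(X<84.8) ≈ 0.641.
Too low — raise k to concentrate. Iterating converges to k ≈ 8.95.
Then θ = 38.9/(8.95−1) ≈ 4.89.

k ≈ 8.95, θ ≈ 4.89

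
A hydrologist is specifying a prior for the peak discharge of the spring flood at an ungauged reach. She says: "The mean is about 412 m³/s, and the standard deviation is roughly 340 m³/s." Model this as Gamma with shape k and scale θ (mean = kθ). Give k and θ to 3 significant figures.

For Gamma(k, scale θ): mean = kθ, variance = kθ², so CV = 1/√k.
CV = SD/mean = 340/412 = 0.8252, hence k = 1/CV² = 1.47.
Then θ = mean/k = 412/1.47 = 281.

k ≈ 1.47, θ ≈ 281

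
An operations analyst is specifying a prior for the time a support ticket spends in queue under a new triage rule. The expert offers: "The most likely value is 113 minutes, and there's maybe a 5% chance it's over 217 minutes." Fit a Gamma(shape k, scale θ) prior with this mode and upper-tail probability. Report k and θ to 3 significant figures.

Gamma(k,θ) with k>1 has mode (k−1)θ, so θ = 113/(k−1).
Need P(X < 217) = 0.95 with θ tied to k this way. Start at k = 2, θ = 113: P(X<217) ≈ 0.572.
Too low — raise k to concentrate. Iterating converges to k ≈ 7.53.
Then θ = 113/(7.53−1) ≈ 17.3.

k ≈ 7.53, θ ≈ 17.3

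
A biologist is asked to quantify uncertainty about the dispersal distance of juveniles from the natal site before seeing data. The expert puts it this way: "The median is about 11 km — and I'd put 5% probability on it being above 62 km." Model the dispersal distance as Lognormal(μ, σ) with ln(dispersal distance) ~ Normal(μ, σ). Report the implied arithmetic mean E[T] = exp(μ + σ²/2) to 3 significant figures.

E[T] ≈ 19.1 km

If T ~ Lognormal(μ,σ) then ln T ~ Normal(μ,σ), so the p-quantile of ln T is μ + z_p·σ.
ln(11) = 2.398 and ln(62) = 4.127; z_{0.5} = 0, z_{0.95} = 1.645.
σ = (4.127 − 2.398)/(1.645 − (0)) = 1.051.
μ = 2.398 − (0)·1.051 = 2.398.
E[T] = exp(μ + σ²/2) = exp(2.398 + 0.5526) = 19.1 km.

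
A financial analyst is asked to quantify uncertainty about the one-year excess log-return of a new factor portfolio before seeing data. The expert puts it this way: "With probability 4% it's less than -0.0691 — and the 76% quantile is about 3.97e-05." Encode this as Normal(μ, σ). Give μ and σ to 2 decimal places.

μ = -0.02, σ = 0.03

For Normal(μ,σ), the p-quantile is μ + z_p·σ. Here z_{0.04} = -1.751, z_{0.76} = 0.7063.
So -0.0691 = μ − 1.751σ and 3.97e-05 = μ + 0.7063σ.
Subtracting: σ = (3.97e-05 − -0.0691)/(0.7063 − (-1.751)) = 0.03.
Then μ = -0.0691 − (-1.751)·0.03 = -0.02.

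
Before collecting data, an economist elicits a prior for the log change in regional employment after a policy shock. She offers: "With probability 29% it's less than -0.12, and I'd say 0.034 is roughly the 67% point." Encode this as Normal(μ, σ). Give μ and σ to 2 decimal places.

The p-quantile of Normal(μ,σ) is μ + z_p·σ, with z_{0.29} = -0.5534 and z_{0.67} = 0.4399.
Eliminate σ: μ = (z₂·x₁ − z₁·x₂)/(z₂ − z₁) = (0.4399·-0.12 − (-0.5534)·0.034)/0.9933 = -0.03.
Then σ = (x₂ − x₁)/(z₂ − z₁) = (0.034 − -0.12)/0.9933 = 0.16.

μ = -0.03, σ = 0.16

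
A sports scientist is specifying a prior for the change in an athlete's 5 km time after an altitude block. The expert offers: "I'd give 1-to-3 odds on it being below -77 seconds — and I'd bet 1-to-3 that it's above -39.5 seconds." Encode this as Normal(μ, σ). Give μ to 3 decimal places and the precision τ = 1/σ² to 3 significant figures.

For Normal(μ,σ), the p-quantile is μ + z_p·σ. Here z_{0.25} = -0.6745, z_{0.75} = 0.6745.
So -77 = μ − 0.6745σ and -39.5 = μ + 0.6745σ.
Subtracting: σ = (-39.5 − -77)/(0.6745 − (-0.6745)) = 27.799.
Then μ = -77 − (-0.6745)·27.799 = -58.250.
Precision τ = 1/σ² = 1/27.8² = 0.00129.

μ = -58.250, τ = 0.00129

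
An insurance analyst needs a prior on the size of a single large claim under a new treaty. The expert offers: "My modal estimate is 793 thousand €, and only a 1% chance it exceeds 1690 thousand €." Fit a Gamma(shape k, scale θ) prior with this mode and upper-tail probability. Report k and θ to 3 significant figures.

Gamma(k,θ) with k>1 has mode (k−1)θ, so θ = 793/(k−1).
Need P(X < 1690) = 0.99 with θ tied to k this way. Start at k = 2, θ = 793: P(X<1690) ≈ 0.628.
Too low — raise k to concentrate. Iterating converges to k ≈ 9.47.
Then θ = 793/(9.47−1) ≈ 93.6.

k ≈ 9.47, θ ≈ 93.6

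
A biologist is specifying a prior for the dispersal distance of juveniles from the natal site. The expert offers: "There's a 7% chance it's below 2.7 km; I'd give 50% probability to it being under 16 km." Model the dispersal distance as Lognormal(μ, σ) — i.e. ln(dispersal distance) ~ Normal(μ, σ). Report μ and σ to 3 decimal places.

If T ~ Lognormal(μ,σ) then ln T ~ Normal(μ,σ), so the p-quantile of ln T is μ + z_p·σ.
ln(2.7) = 0.9933 and ln(16) = 2.773; z_{0.07} = -1.476, z_{0.5} = 0.
σ = (2.773 − 0.9933)/(0 − (-1.476)) = 1.206.
μ = 0.9933 − (-1.476)·1.206 = 2.773.

μ ≈ 2.773, σ ≈ 1.206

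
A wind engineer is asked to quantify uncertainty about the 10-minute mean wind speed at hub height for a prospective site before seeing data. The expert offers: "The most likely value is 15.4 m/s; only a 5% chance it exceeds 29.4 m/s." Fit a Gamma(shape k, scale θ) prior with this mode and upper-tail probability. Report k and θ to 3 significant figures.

Gamma(k,θ) with k>1 has mode (k−1)θ, so θ = 15.4/(k−1).
Need P(X < 29.4) = 0.95 with θ tied to k this way. Start at k = 2, θ = 15.4: P(X<29.4) ≈ 0.569.
Too low — raise k to concentrate. Iterating converges to k ≈ 7.65.
Then θ = 15.4/(7.65−1) ≈ 2.32.

k ≈ 7.65, θ ≈ 2.32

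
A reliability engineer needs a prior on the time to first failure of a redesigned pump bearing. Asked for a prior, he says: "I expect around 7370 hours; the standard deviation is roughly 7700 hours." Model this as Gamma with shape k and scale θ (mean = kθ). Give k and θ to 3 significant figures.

For Gamma(k, scale θ): mean = kθ, variance = kθ², so CV = 1/√k.
CV = SD/mean = 7700/7370 = 1.045, hence k = 1/CV² = 0.916.
Then θ = mean/k = 7370/0.916 = 8040.

k ≈ 0.916, θ ≈ 8040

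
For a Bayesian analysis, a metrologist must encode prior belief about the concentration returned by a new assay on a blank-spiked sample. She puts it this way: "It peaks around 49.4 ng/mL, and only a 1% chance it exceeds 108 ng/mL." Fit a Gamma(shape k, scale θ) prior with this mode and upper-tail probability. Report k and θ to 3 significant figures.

k ≈ 8.89, θ ≈ 6.26

Gamma(k,θ) with k>1 has mode (k−1)θ, so θ = 49.4/(k−1).
Need P(X < 108) = 0.99 with θ tied to k this way. Start at k = 2, θ = 49.4: P(X<108) ≈ 0.642.
Too low — raise k to concentrate. Iterating converges to k ≈ 8.89.
Then θ = 49.4/(8.89−1) ≈ 6.26.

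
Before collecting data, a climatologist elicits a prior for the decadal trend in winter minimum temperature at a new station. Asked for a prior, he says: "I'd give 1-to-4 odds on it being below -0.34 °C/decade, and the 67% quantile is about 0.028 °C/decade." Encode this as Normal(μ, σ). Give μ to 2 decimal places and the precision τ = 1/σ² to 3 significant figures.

μ = -0.10, τ = 12.1

The p-quantile of Normal(μ,σ) is μ + z_p·σ, with z_{0.2} = -0.8416 and z_{0.67} = 0.4399.
Eliminate σ: μ = (z₂·x₁ − z₁·x₂)/(z₂ − z₁) = (0.4399·-0.34 − (-0.8416)·0.028)/1.282 = -0.10.
Then σ = (x₂ − x₁)/(z₂ − z₁) = (0.028 − -0.34)/1.282 = 0.29.
Precision τ = 1/σ² = 1/0.2872² = 12.1.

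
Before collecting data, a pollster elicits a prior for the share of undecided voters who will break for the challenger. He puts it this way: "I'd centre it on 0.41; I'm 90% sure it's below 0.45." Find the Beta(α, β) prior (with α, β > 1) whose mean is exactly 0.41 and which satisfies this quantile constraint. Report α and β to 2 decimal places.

α ≈ 102.45, β ≈ 147.43

With mean 0.41 fixed, write α = 0.41s, β = 0.59s where s = α+β.
Need P(θ < 0.45) = 0.9 under Beta(0.41s, 0.59s). Normal approximation: (q−m)/√(m(1−m)/s) ≈ z_{0.9} = 1.28, so s ≈ 0.41·0.59·(1.28)²/(0.45−0.41)² = 248.3.
At s = 248.3: P(θ<0.45) ≈ 0.899. Adjusting to match 0.9 gives s ≈ 249.88.
So α = 0.41·249.88 ≈ 102.45, β = 0.59·249.88 ≈ 147.43.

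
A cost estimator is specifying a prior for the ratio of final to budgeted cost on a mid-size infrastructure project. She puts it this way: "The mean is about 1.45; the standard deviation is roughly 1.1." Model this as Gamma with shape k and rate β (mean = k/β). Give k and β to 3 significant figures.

For Gamma(k, rate β): mean = k/β, variance = k/β², so CV = 1/√k.
CV = SD/mean = 1.1/1.45 = 0.7586, hence k = 1/CV² = 1.74.
Then β = k/mean = 1.74/1.45 = 1.2.

k ≈ 1.74, β ≈ 1.2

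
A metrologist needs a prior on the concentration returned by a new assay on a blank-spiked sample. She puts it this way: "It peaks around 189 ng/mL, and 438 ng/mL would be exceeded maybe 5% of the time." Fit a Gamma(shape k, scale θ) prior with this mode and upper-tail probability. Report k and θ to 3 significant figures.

Gamma(k,θ) with k>1 has mode (k−1)θ, so θ = 189/(k−1).
Need P(X < 438) = 0.95 with θ tied to k this way. Start at k = 2, θ = 189: P(X<438) ≈ 0.673.
Too low — raise k to concentrate. Iterating converges to k ≈ 4.88.
Then θ = 189/(4.88−1) ≈ 48.8.

k ≈ 4.88, θ ≈ 48.8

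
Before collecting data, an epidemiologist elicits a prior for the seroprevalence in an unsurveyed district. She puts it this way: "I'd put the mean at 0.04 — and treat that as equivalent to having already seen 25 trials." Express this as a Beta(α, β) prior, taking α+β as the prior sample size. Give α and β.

Under the effective-sample-size interpretation, Beta(α, β) has prior mean α/(α+β) and prior sample size α+β.
So α+β = 25 and α/(α+β) = 0.04, giving α = 0.04·25 = 1 and β = 25 − 1 = 24.

α = 1, β = 24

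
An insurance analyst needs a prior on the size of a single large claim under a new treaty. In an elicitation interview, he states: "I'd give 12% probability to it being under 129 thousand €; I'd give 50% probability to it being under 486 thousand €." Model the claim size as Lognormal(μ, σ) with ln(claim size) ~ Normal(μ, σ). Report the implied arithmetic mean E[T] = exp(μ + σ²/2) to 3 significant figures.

E[T] ≈ 919 thousand €

If T ~ Lognormal(μ,σ) then ln T ~ Normal(μ,σ), so the p-quantile of ln T is μ + z_p·σ.
ln(129) = 4.86 and ln(486) = 6.186; z_{0.12} = -1.175, z_{0.5} = 0.
σ = (6.186 − 4.86)/(0 − (-1.175)) = 1.129.
μ = 4.86 − (-1.175)·1.129 = 6.186.
E[T] = exp(μ + σ²/2) = exp(6.186 + 0.6372) = 919 thousand €.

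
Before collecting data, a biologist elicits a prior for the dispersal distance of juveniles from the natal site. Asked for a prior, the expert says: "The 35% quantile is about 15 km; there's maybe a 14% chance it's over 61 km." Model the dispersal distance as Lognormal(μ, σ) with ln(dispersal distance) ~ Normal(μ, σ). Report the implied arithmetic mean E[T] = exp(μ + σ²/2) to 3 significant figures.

If T ~ Lognormal(μ,σ) then ln T ~ Normal(μ,σ), so the p-quantile of ln T is μ + z_p·σ.
ln(15) = 2.708 and ln(61) = 4.111; z_{0.35} = -0.3853, z_{0.86} = 1.08.
σ = (4.111 − 2.708)/(1.08 − (-0.3853)) = 0.957.
μ = 2.708 − (-0.3853)·0.957 = 3.077.
E[T] = exp(μ + σ²/2) = exp(3.077 + 0.4581) = 34.3 km.

E[T] ≈ 34.3 km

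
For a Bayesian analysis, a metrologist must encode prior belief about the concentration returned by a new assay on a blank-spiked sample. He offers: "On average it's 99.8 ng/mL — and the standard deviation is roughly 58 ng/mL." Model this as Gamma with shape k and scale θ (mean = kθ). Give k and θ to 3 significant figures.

For Gamma(k, scale θ): mean = kθ, variance = kθ², so CV = 1/√k.
CV = SD/mean = 58/99.8 = 0.5812, hence k = 1/CV² = 2.96.
Then θ = mean/k = 99.8/2.96 = 33.7.

k ≈ 2.96, θ ≈ 33.7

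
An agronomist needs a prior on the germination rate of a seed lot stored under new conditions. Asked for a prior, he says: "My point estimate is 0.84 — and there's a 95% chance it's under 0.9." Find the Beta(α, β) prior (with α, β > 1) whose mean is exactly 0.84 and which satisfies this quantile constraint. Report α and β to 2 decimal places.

α ≈ 71.92, β ≈ 13.70

With mean 0.84 fixed, write α = 0.84s, β = 0.16s where s = α+β.
Need P(θ < 0.9) = 0.95 under Beta(0.84s, 0.16s). Normal approximation: (q−m)/√(m(1−m)/s) ≈ z_{0.95} = 1.64, so s ≈ 0.84·0.16·(1.64)²/(0.9−0.84)² = 101.0.
At s = 101.0: P(θ<0.9) ≈ 0.964. Adjusting to match 0.95 gives s ≈ 85.62.
So α = 0.84·85.62 ≈ 71.92, β = 0.16·85.62 ≈ 13.70.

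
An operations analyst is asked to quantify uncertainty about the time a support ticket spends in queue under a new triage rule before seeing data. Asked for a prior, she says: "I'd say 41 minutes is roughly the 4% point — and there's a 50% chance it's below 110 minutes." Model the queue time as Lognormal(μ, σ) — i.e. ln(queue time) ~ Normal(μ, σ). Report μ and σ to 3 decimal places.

μ ≈ 4.700, σ ≈ 0.564

If T ~ Lognormal(μ,σ) then ln T ~ Normal(μ,σ), so the p-quantile of ln T is μ + z_p·σ.
ln(41) = 3.714 and ln(110) = 4.7; z_{0.04} = -1.751, z_{0.5} = 0.
σ = (4.7 − 3.714)/(0 − (-1.751)) = 0.564.
μ = 3.714 − (-1.751)·0.564 = 4.700.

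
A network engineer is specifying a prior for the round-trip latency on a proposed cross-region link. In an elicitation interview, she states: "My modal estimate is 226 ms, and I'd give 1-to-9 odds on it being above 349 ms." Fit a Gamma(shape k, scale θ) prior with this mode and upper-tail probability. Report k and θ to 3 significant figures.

Gamma(k,θ) with k>1 has mode (k−1)θ, so θ = 226/(k−1).
Need P(X < 349) = 0.9 with θ tied to k this way. Start at k = 2, θ = 226: P(X<349) ≈ 0.457.
Too low — raise k to concentrate. Iterating converges to k ≈ 10.9.
Then θ = 226/(10.9−1) ≈ 22.8.

k ≈ 10.9, θ ≈ 22.8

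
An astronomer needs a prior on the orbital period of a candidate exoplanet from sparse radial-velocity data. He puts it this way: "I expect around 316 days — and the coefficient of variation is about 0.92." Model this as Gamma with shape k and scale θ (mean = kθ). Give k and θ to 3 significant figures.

For Gamma(k, scale θ): mean = kθ, variance = kθ², so CV = 1/√k.
CV = 0.92, hence k = 1/CV² = 1.18.
Then θ = mean/k = 316/1.18 = 267.

k ≈ 1.18, θ ≈ 267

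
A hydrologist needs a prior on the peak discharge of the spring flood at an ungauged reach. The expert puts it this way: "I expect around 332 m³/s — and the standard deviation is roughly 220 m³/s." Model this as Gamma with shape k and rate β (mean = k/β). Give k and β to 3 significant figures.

For Gamma(k, rate β): mean = k/β, variance = k/β², so CV = 1/√k.
CV = SD/mean = 220/332 = 0.6627, hence k = 1/CV² = 2.28.
Then β = k/mean = 2.28/332 = 0.00686.

k ≈ 2.28, β ≈ 0.00686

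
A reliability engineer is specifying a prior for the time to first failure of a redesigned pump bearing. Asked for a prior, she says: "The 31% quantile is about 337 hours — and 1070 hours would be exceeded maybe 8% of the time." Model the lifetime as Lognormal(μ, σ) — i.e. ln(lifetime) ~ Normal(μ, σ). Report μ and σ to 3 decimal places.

μ ≈ 6.121, σ ≈ 0.608

If T ~ Lognormal(μ,σ) then ln T ~ Normal(μ,σ), so the p-quantile of ln T is μ + z_p·σ.
ln(337) = 5.82 and ln(1070) = 6.975; z_{0.31} = -0.4959, z_{0.92} = 1.405.
σ = (6.975 − 5.82)/(1.405 − (-0.4959)) = 0.608.
μ = 5.82 − (-0.4959)·0.608 = 6.121.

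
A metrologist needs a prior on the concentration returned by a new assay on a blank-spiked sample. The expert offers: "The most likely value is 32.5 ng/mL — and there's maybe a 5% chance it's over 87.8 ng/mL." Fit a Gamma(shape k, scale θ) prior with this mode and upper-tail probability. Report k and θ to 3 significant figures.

Gamma(k,θ) with k>1 has mode (k−1)θ, so θ = 32.5/(k−1).
Need P(X < 87.8) = 0.95 with θ tied to k this way. Start at k = 2, θ = 32.5: P(X<87.8) ≈ 0.752.
Too low — raise k to concentrate. Iterating converges to k ≈ 3.72.
Then θ = 32.5/(3.72−1) ≈ 11.9.

k ≈ 3.72, θ ≈ 11.9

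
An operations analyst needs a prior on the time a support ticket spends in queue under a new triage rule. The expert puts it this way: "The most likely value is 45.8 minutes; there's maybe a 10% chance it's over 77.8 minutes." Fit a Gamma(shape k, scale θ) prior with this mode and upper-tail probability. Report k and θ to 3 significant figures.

k ≈ 7.74, θ ≈ 6.79

Gamma(k,θ) with k>1 has mode (k−1)θ, so θ = 45.8/(k−1).
Need P(X < 77.8) = 0.9 with θ tied to k this way. Start at k = 2, θ = 45.8: P(X<77.8) ≈ 0.506.
Too low — raise k to concentrate. Iterating converges to k ≈ 7.74.
Then θ = 45.8/(7.74−1) ≈ 6.79.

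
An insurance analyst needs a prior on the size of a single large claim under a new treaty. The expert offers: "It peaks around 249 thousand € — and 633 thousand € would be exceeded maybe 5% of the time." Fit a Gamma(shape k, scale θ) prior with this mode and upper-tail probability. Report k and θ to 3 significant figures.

Gamma(k,θ) with k>1 has mode (k−1)θ, so θ = 249/(k−1).
Need P(X < 633) = 0.95 with θ tied to k this way. Start at k = 2, θ = 249: P(X<633) ≈ 0.721.
Too low — raise k to concentrate. Iterating converges to k ≈ 4.11.
Then θ = 249/(4.11−1) ≈ 80.

k ≈ 4.11, θ ≈ 80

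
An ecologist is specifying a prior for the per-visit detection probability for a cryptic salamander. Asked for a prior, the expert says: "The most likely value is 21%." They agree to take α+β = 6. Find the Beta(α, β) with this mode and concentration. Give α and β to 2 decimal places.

For α,β > 1 the Beta mode is (α−1)/(α+β−2). With α+β = 6, the mode is (α−1)/4.
Set (α−1)/4 = 0.21 → α = 1 + 0.21·4 = 1.84.
β = 6 − α = 4.16.

α = 1.84, β = 4.16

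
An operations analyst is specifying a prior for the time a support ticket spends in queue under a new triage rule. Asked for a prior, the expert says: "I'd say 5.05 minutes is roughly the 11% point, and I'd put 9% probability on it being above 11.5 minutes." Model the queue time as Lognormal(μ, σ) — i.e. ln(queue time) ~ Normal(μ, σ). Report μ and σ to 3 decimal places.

If T ~ Lognormal(μ,σ) then ln T ~ Normal(μ,σ), so the p-quantile of ln T is μ + z_p·σ.
ln(5.05) = 1.619 and ln(11.5) = 2.442; z_{0.11} = -1.227, z_{0.91} = 1.341.
σ = (2.442 − 1.619)/(1.341 − (-1.227)) = 0.321.
μ = 1.619 − (-1.227)·0.321 = 2.013.

μ ≈ 2.013, σ ≈ 0.321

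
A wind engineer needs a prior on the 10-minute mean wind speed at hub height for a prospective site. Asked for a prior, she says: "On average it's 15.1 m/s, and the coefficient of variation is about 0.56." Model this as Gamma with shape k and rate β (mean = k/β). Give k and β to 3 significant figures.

For Gamma(k, rate β): mean = k/β, variance = k/β², so CV = 1/√k.
CV = 0.56, hence k = 1/CV² = 3.19.
Then β = k/mean = 3.19/15.1 = 0.211.

k ≈ 3.19, β ≈ 0.211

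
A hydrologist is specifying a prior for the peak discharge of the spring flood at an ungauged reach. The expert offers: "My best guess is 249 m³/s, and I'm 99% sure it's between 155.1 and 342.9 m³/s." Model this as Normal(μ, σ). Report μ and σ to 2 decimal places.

μ = 249.00, σ = 36.45

A symmetric 99% interval runs μ ± z·σ with z = 2.576.
Half-width = 93.9, so σ = 93.9/2.576 = 36.45.
μ is the stated best guess, 249.00.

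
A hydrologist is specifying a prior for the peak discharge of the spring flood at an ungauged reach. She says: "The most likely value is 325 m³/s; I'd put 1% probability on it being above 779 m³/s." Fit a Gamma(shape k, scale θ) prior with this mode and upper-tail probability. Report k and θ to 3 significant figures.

Gamma(k,θ) with k>1 has mode (k−1)θ, so θ = 325/(k−1).
Need P(X < 779) = 0.99 with θ tied to k this way. Start at k = 2, θ = 325: P(X<779) ≈ 0.691.
Too low — raise k to concentrate. Iterating converges to k ≈ 7.2.
Then θ = 325/(7.2−1) ≈ 52.4.

k ≈ 7.2, θ ≈ 52.4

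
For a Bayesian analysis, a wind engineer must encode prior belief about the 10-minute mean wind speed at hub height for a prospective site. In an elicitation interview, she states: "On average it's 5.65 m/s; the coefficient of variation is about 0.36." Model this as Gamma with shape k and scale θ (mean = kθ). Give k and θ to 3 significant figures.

k ≈ 7.72, θ ≈ 0.732

For Gamma(k, scale θ): mean = kθ, variance = kθ², so CV = 1/√k.
CV = 0.36, hence k = 1/CV² = 7.72.
Then θ = mean/k = 5.65/7.72 = 0.732.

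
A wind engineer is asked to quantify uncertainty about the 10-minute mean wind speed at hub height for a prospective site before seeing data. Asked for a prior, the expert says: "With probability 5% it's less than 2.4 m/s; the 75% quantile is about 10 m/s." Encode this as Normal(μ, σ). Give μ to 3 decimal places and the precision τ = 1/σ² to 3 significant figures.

μ = 7.790, τ = 0.0931

The p-quantile of Normal(μ,σ) is μ + z_p·σ, with z_{0.05} = -1.645 and z_{0.75} = 0.6745.
Eliminate σ: μ = (z₂·x₁ − z₁·x₂)/(z₂ − z₁) = (0.6745·2.4 − (-1.645)·10)/2.319 = 7.790.
Then σ = (x₂ − x₁)/(z₂ − z₁) = (10 − 2.4)/2.319 = 3.277.
Precision τ = 1/σ² = 1/3.277² = 0.0931.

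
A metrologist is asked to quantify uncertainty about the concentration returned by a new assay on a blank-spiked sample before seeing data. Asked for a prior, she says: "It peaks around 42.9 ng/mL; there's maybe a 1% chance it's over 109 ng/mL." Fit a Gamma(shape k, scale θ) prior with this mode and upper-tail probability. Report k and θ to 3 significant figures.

k ≈ 6.38, θ ≈ 7.98

Gamma(k,θ) with k>1 has mode (k−1)θ, so θ = 42.9/(k−1).
Need P(X < 109) = 0.99 with θ tied to k this way. Start at k = 2, θ = 42.9: P(X<109) ≈ 0.721.
Too low — raise k to concentrate. Iterating converges to k ≈ 6.38.
Then θ = 42.9/(6.38−1) ≈ 7.98.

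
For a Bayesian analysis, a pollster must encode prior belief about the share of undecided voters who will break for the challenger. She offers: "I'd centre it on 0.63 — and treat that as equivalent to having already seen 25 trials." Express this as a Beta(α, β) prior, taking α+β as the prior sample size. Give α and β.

α = 15.75, β = 9.25

Under the effective-sample-size interpretation, Beta(α, β) has prior mean α/(α+β) and prior sample size α+β.
So α+β = 25 and α/(α+β) = 0.63, giving α = 0.63·25 = 15.75 and β = 25 − 15.75 = 9.25.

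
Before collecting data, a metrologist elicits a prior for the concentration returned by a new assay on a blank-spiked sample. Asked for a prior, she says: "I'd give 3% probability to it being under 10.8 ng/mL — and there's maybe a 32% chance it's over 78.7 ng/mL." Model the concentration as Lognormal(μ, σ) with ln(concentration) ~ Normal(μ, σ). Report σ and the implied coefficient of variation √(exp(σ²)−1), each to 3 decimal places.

If T ~ Lognormal(μ,σ) then ln T ~ Normal(μ,σ), so the p-quantile of ln T is μ + z_p·σ.
ln(10.8) = 2.38 and ln(78.7) = 4.366; z_{0.03} = -1.881, z_{0.68} = 0.4677.
σ = (4.366 − 2.38)/(0.4677 − (-1.881)) = 0.846.
μ = 2.38 − (-1.881)·0.846 = 3.970.
CV = √(exp(σ²)−1) = √(exp(0.7152)−1) = 1.022.

σ ≈ 0.846, CV ≈ 1.022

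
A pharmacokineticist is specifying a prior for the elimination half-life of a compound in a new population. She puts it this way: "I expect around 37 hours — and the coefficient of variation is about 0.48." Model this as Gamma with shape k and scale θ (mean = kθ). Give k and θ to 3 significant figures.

k ≈ 4.34, θ ≈ 8.52

For Gamma(k, scale θ): mean = kθ, variance = kθ², so CV = 1/√k.
CV = 0.48, hence k = 1/CV² = 4.34.
Then θ = mean/k = 37/4.34 = 8.52.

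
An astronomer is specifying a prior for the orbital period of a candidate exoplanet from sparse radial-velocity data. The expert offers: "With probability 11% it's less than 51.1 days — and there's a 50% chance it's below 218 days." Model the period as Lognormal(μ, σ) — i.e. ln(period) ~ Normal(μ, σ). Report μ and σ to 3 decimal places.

μ ≈ 5.384, σ ≈ 1.183

If T ~ Lognormal(μ,σ) then ln T ~ Normal(μ,σ), so the p-quantile of ln T is μ + z_p·σ.
ln(51.1) = 3.934 and ln(218) = 5.384; z_{0.11} = -1.227, z_{0.5} = 0.
σ = (5.384 − 3.934)/(0 − (-1.227)) = 1.183.
μ = 3.934 − (-1.227)·1.183 = 5.384.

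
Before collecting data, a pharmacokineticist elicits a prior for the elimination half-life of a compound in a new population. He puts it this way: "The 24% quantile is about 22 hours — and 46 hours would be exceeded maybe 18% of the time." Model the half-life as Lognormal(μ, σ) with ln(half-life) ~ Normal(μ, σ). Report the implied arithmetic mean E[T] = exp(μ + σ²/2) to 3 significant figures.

E[T] ≈ 33.6 hours

If T ~ Lognormal(μ,σ) then ln T ~ Normal(μ,σ), so the p-quantile of ln T is μ + z_p·σ.
ln(22) = 3.091 and ln(46) = 3.829; z_{0.24} = -0.7063, z_{0.82} = 0.9154.
σ = (3.829 − 3.091)/(0.9154 − (-0.7063)) = 0.455.
μ = 3.091 − (-0.7063)·0.455 = 3.412.
E[T] = exp(μ + σ²/2) = exp(3.412 + 0.1034) = 33.6 hours.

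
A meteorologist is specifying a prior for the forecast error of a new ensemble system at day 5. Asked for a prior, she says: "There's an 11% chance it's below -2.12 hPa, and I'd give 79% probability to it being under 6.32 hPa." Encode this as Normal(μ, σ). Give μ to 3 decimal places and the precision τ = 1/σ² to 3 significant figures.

The p-quantile of Normal(μ,σ) is μ + z_p·σ, with z_{0.11} = -1.227 and z_{0.79} = 0.8064.
Eliminate σ: μ = (z₂·x₁ − z₁·x₂)/(z₂ − z₁) = (0.8064·-2.12 − (-1.227)·6.32)/2.033 = 2.972.
Then σ = (x₂ − x₁)/(z₂ − z₁) = (6.32 − -2.12)/2.033 = 4.152.
Precision τ = 1/σ² = 1/4.152² = 0.058.

μ = 2.972, τ = 0.058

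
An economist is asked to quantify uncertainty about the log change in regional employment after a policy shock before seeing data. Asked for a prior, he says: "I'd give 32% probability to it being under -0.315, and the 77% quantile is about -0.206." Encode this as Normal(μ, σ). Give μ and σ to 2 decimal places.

For Normal(μ,σ), the p-quantile is μ + z_p·σ. Here z_{0.32} = -0.4677, z_{0.77} = 0.7388.
So -0.315 = μ − 0.4677σ and -0.206 = μ + 0.7388σ.
Subtracting: σ = (-0.206 − -0.315)/(0.7388 − (-0.4677)) = 0.09.
Then μ = -0.315 − (-0.4677)·0.09 = -0.27.

μ = -0.27, σ = 0.09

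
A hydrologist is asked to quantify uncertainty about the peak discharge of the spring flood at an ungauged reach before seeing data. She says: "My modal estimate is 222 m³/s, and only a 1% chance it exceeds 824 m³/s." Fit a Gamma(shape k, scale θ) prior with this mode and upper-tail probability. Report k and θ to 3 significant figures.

k ≈ 3.48, θ ≈ 89.5

Gamma(k,θ) with k>1 has mode (k−1)θ, so θ = 222/(k−1).
Need P(X < 824) = 0.99 with θ tied to k this way. Start at k = 2, θ = 222: P(X<824) ≈ 0.885.
Too low — raise k to concentrate. Iterating converges to k ≈ 3.48.
Then θ = 222/(3.48−1) ≈ 89.5.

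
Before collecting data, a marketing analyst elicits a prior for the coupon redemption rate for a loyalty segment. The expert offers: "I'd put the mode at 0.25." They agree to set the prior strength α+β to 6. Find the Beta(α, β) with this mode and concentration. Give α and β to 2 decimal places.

α = 2.00, β = 4.00

For α,β > 1 the Beta mode is (α−1)/(α+β−2). With α+β = 6, the mode is (α−1)/4.
Set (α−1)/4 = 0.25 → α = 1 + 0.25·4 = 2.00.
β = 6 − α = 4.00.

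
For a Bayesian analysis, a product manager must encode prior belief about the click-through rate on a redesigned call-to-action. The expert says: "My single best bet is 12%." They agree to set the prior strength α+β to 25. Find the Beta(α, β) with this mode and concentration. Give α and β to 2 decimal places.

For α,β > 1 the Beta mode is (α−1)/(α+β−2). With α+β = 25, the mode is (α−1)/23.
Set (α−1)/23 = 0.12 → α = 1 + 0.12·23 = 3.76.
β = 25 − α = 21.24.

α = 3.76, β = 21.24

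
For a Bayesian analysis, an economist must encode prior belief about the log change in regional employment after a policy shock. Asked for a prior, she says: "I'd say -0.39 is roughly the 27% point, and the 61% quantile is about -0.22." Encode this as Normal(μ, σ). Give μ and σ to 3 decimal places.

μ = -0.273, σ = 0.191

The p-quantile of Normal(μ,σ) is μ + z_p·σ, with z_{0.27} = -0.6128 and z_{0.61} = 0.2793.
Eliminate σ: μ = (z₂·x₁ − z₁·x₂)/(z₂ − z₁) = (0.2793·-0.39 − (-0.6128)·-0.22)/0.8921 = -0.273.
Then σ = (x₂ − x₁)/(z₂ − z₁) = (-0.22 − -0.39)/0.8921 = 0.191.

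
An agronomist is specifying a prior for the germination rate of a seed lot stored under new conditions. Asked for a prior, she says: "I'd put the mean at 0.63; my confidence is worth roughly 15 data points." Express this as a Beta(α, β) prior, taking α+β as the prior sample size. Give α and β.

Under the effective-sample-size interpretation, Beta(α, β) has prior mean α/(α+β) and prior sample size α+β.
So α+β = 15 and α/(α+β) = 0.63, giving α = 0.63·15 = 9.45 and β = 15 − 9.45 = 5.55.

α = 9.45, β = 5.55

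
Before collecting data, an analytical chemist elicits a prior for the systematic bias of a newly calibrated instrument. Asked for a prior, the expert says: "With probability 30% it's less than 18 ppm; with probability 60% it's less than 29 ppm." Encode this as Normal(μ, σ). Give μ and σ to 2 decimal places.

The p-quantile of Normal(μ,σ) is μ + z_p·σ, with z_{0.3} = -0.5244 and z_{0.6} = 0.2533.
Eliminate σ: μ = (z₂·x₁ − z₁·x₂)/(z₂ − z₁) = (0.2533·18 − (-0.5244)·29)/0.7777 = 25.42.
Then σ = (x₂ − x₁)/(z₂ − z₁) = (29 − 18)/0.7777 = 14.14.

μ = 25.42, σ = 14.14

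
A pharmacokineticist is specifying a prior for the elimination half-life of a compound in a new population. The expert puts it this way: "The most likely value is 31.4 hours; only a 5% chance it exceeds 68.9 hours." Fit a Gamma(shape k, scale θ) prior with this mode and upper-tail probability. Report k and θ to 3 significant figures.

k ≈ 5.46, θ ≈ 7.05

Gamma(k,θ) with k>1 has mode (k−1)θ, so θ = 31.4/(k−1).
Need P(X < 68.9) = 0.95 with θ tied to k this way. Start at k = 2, θ = 31.4: P(X<68.9) ≈ 0.644.
Too low — raise k to concentrate. Iterating converges to k ≈ 5.46.
Then θ = 31.4/(5.46−1) ≈ 7.05.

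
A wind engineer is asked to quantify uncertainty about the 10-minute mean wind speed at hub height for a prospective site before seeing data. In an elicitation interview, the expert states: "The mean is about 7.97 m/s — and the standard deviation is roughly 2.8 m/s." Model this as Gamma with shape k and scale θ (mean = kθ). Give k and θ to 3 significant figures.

For Gamma(k, scale θ): mean = kθ, variance = kθ², so CV = 1/√k.
CV = SD/mean = 2.8/7.97 = 0.3513, hence k = 1/CV² = 8.1.
Then θ = mean/k = 7.97/8.1 = 0.984.

k ≈ 8.1, θ ≈ 0.984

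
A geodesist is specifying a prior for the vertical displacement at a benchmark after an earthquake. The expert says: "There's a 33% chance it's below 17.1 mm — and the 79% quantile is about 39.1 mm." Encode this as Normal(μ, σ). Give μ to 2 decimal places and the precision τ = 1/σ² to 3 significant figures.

For Normal(μ,σ), the p-quantile is μ + z_p·σ. Here z_{0.33} = -0.4399, z_{0.79} = 0.8064.
So 17.1 = μ − 0.4399σ and 39.1 = μ + 0.8064σ.
Subtracting: σ = (39.1 − 17.1)/(0.8064 − (-0.4399)) = 17.65.
Then μ = 17.1 − (-0.4399)·17.65 = 24.87.
Precision τ = 1/σ² = 1/17.65² = 0.00321.

μ = 24.87, τ = 0.00321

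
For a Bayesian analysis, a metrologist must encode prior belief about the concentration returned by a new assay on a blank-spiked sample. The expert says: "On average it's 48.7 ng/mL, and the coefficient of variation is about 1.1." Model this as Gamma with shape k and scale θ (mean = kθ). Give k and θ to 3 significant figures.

k ≈ 0.826, θ ≈ 58.9

For Gamma(k, scale θ): mean = kθ, variance = kθ², so CV = 1/√k.
CV = 1.1, hence k = 1/CV² = 0.826.
Then θ = mean/k = 48.7/0.826 = 58.9.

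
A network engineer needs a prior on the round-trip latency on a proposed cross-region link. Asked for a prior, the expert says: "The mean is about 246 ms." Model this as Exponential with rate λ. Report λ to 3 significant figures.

Exponential mean = 1/λ, so λ = 1/246.0 = 0.00407.

λ ≈ 0.00407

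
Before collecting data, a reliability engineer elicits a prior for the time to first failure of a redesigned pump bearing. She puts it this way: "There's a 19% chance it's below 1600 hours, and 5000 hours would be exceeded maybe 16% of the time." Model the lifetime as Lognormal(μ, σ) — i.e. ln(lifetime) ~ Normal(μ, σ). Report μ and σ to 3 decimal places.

If T ~ Lognormal(μ,σ) then ln T ~ Normal(μ,σ), so the p-quantile of ln T is μ + z_p·σ.
ln(1600) = 7.378 and ln(5000) = 8.517; z_{0.19} = -0.8779, z_{0.84} = 0.9945.
σ = (8.517 − 7.378)/(0.9945 − (-0.8779)) = 0.609.
μ = 7.378 − (-0.8779)·0.609 = 7.912.

μ ≈ 7.912, σ ≈ 0.609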